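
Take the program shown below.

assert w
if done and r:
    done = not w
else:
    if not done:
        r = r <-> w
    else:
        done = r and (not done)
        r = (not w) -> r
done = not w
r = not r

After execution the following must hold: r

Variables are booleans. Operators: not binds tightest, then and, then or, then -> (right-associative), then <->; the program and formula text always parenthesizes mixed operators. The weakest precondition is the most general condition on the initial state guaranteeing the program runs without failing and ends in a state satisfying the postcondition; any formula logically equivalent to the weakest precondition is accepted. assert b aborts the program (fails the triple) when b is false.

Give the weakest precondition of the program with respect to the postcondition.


Working backward. After the program, r must hold.
Before r := not r: not r
Before done := not w: not r
Then branch requires not r; else branch requires ((not done) -> (not (r <-> w))) and (done -> (not ((not w) -> r))).
Before the if: ((done and r) -> (not r)) and ((not (done and r)) -> (((not done) -> (not (r <-> w))) and (done -> (not ((not w) -> r)))))
Before assert w: w and ((done and r) -> (not r)) and ((not (done and r)) -> (((not done) -> (not (r <-> w))) and (done -> (not ((not w) -> r)))))
Answer: WP = w and ((done and r) -> (not r)) and ((not (done and r)) -> (((not done) -> (not (r <-> w))) and (done -> (not ((not w) -> r)))))


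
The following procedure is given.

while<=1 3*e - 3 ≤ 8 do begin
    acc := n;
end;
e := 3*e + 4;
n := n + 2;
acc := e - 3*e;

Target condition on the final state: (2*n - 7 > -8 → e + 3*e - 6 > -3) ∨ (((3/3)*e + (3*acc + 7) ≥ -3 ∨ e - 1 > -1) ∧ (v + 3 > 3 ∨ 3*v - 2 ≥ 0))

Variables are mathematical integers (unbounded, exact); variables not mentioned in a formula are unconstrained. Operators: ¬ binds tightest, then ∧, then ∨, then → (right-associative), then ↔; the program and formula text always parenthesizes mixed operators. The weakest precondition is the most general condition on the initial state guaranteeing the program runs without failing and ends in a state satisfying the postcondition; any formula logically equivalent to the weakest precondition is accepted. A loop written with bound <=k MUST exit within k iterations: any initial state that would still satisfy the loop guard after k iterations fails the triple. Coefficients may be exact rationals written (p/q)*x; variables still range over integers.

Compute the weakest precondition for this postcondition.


Working backward. After the program, the postcondition (2*n - 7 > -8 → e + 3*e - 6 > -3) ∨ (((3/3)*e + (3*acc + 7) ≥ -3 ∨ e - 1 > -1) ∧ (v + 3 > 3 ∨ 3*v - 2 ≥ 0)) must hold; in canonical form it is (2*n > -1 → 4*e > 3) ∨ ((3*acc + e ≥ -10 ∨ e > 0) ∧ (v > 0 ∨ 3*v ≥ 2)).
Before acc := e - 3*e: (2*n > -1 → 4*e > 3) ∨ ((5*e ≤ 10 ∨ e > 0) ∧ (v > 0 ∨ 3*v ≥ 2))
Before n := n + 2: (2*n > -5 → 4*e > 3) ∨ ((5*e ≤ 10 ∨ e > 0) ∧ (v > 0 ∨ 3*v ≥ 2))
Before e := 3*e + 4: (2*n > -5 → 12*e > -13) ∨ ((15*e ≤ -10 ∨ 3*e > -4) ∧ (v > 0 ∨ 3*v ≥ 2))
Before the loop (bound <=1), unroll the exhaustion recursion (WP_0 = exit-now case; WP_j = one more guarded iteration, up to j = 1):
  WP_0: (¬(3*e ≤ 11)) ∧ ((2*n > -5 → 12*e > -13) ∨ ((15*e ≤ -10 ∨ 3*e > -4) ∧ (v > 0 ∨ 3*v ≥ 2)))
  WP_1: (3*e ≤ 11 → ((¬(3*e ≤ 11)) ∧ ((2*n > -5 → 12*e > -13) ∨ ((15*e ≤ -10 ∨ 3*e > -4) ∧ (v > 0 ∨ 3*v ≥ 2))))) ∧ ((¬(3*e ≤ 11)) → ((2*n > -5 → 12*e > -13) ∨ ((15*e ≤ -10 ∨ 3*e > -4) ∧ (v > 0 ∨ 3*v ≥ 2))))
So before the loop: (3*e ≤ 11 → ((¬(3*e ≤ 11)) ∧ ((2*n > -5 → 12*e > -13) ∨ ((15*e ≤ -10 ∨ 3*e > -4) ∧ (v > 0 ∨ 3*v ≥ 2))))) ∧ ((¬(3*e ≤ 11)) → ((2*n > -5 → 12*e > -13) ∨ ((15*e ≤ -10 ∨ 3*e > -4) ∧ (v > 0 ∨ 3*v ≥ 2))))
Answer: WP = (3*e ≤ 11 → ((¬(3*e ≤ 11)) ∧ ((2*n > -5 → 12*e > -13) ∨ ((15*e ≤ -10 ∨ 3*e > -4) ∧ (v > 0 ∨ 3*v ≥ 2))))) ∧ ((¬(3*e ≤ 11)) → ((2*n > -5 → 12*e > -13) ∨ ((15*e ≤ -10 ∨ 3*e > -4) ∧ (v > 0 ∨ 3*v ≥ 2))))


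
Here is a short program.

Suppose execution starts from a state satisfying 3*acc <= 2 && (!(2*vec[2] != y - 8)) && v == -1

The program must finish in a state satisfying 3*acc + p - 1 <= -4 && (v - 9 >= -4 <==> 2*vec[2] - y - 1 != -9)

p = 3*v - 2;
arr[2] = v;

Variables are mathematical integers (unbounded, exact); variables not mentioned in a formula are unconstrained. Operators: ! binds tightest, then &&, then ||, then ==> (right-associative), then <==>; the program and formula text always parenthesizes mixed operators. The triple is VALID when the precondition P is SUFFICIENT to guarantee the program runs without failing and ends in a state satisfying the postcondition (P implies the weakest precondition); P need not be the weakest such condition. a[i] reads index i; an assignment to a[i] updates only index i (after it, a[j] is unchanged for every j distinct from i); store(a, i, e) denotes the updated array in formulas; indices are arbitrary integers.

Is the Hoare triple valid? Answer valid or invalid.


Working backward. After the program, the postcondition 3*acc + p - 1 <= -4 && (v - 9 >= -4 <==> 2*vec[2] - y - 1 != -9) must hold; in canonical form it is 3*acc + p <= -3 && (v >= 5 <==> 2*vec[2] != y - 8).
Before arr[2] := v: 3*acc + p <= -3 && (v >= 5 <==> 2*vec[2] != y - 8)
Before p := 3*v - 2: 3*acc + 3*v <= -1 && (v >= 5 <==> 2*vec[2] != y - 8)
The weakest precondition is 3*acc + 3*v <= -1 && (v >= 5 <==> 2*vec[2] != y - 8).
Check whether 3*acc <= 2 && (!(2*vec[2] != y - 8)) && v == -1 implies it.
Every state satisfying the precondition satisfies the weakest precondition: the implication holds.
Answer: valid


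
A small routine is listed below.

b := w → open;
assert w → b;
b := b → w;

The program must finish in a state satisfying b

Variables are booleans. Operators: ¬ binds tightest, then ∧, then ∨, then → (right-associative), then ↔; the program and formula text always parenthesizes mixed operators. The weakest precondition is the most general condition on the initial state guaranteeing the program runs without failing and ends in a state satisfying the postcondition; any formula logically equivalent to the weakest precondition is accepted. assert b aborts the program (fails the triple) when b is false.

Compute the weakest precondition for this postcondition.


Working backward. After the program, b must hold.
Before b := b → w: b → w
Before assert w → b: (w → b) ∧ (b → w)
Before b := w → open: (w → (w → open)) ∧ ((w → open) → w)
Answer: WP = (w → (w → open)) ∧ ((w → open) → w)


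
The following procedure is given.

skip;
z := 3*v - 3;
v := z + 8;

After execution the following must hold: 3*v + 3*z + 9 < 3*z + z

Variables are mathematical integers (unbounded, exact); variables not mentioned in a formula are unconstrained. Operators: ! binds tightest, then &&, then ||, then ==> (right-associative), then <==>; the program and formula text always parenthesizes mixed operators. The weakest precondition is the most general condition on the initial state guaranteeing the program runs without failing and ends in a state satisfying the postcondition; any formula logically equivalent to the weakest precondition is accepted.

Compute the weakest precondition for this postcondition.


Working backward. After the program, the postcondition 3*v + 3*z + 9 < 3*z + z must hold; in canonical form it is 3*v < z - 9.
Before v := z + 8: 2*z < -33
Before z := 3*v - 3: 6*v < -27
Before skip: 6*v < -27
Answer: WP = 6*v < -27


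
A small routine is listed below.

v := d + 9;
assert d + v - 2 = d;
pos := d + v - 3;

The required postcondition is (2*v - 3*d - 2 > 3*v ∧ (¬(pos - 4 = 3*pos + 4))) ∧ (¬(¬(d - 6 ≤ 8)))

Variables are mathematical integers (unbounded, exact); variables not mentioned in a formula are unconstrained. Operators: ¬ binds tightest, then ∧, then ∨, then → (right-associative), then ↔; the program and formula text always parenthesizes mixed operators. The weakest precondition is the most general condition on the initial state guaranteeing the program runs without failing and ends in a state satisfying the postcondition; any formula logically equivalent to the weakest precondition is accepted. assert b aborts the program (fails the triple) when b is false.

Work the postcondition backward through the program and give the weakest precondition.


Working backward. After the program, the postcondition (2*v - 3*d - 2 > 3*v ∧ (¬(pos - 4 = 3*pos + 4))) ∧ (¬(¬(d - 6 ≤ 8))) must hold; in canonical form it is 3*d + v < -2 ∧ (¬(2*pos = -8)) ∧ d ≤ 14.
Before pos := d + v - 3: 3*d + v < -2 ∧ (¬(2*d + 2*v = -2)) ∧ d ≤ 14
Before assert d + v - 2 = d: v = 2 ∧ 3*d + v < -2 ∧ (¬(2*d + 2*v = -2)) ∧ d ≤ 14
Before v := d + 9: d = -7 ∧ 4*d < -11 ∧ (¬(4*d = -20)) ∧ d ≤ 14
Answer: WP = d = -7 ∧ 4*d < -11 ∧ (¬(4*d = -20)) ∧ d ≤ 14


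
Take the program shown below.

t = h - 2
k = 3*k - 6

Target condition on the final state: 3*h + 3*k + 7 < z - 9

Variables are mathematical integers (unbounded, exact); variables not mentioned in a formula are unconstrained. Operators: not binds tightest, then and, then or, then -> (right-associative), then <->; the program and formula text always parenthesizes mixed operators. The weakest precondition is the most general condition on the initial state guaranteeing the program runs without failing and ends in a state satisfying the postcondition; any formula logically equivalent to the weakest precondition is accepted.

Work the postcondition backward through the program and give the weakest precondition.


Working backward. After the program, the postcondition 3*h + 3*k + 7 < z - 9 must hold; in canonical form it is 3*h + 3*k < z - 16.
Before k := 3*k - 6: 3*h + 9*k < z + 2
Before t := h - 2: 3*h + 9*k < z + 2
Answer: WP = 3*h + 9*k < z + 2


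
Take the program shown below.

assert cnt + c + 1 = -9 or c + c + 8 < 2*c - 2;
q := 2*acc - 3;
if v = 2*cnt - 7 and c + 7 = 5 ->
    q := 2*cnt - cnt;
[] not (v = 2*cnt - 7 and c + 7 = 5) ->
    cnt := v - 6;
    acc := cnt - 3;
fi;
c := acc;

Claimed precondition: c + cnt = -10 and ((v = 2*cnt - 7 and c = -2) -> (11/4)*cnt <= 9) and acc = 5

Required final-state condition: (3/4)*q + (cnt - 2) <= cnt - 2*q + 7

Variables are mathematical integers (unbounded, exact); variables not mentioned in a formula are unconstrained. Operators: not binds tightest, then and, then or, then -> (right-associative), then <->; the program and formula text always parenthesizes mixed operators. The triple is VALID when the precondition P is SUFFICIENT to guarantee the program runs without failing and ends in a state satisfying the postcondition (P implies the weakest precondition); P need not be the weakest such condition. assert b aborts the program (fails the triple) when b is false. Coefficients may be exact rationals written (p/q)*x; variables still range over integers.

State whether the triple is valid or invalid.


Working backward. After the program, the postcondition (3/4)*q + (cnt - 2) <= cnt - 2*q + 7 must hold; in canonical form it is (11/4)*q <= 9.
Before c := acc: (11/4)*q <= 9
Then branch requires (11/4)*cnt <= 9; else branch requires (11/4)*q <= 9.
Before the if: ((v = 2*cnt - 7 and c = -2) -> (11/4)*cnt <= 9) and ((not (v = 2*cnt - 7 and c = -2)) -> (11/4)*q <= 9)
Before q := 2*acc - 3: ((v = 2*cnt - 7 and c = -2) -> (11/4)*cnt <= 9) and ((not (v = 2*cnt - 7 and c = -2)) -> (11/2)*acc <= 69/4)
Before assert cnt + c + 1 = -9 or c + c + 8 < 2*c - 2: c + cnt = -10 and ((v = 2*cnt - 7 and c = -2) -> (11/4)*cnt <= 9) and ((not (v = 2*cnt - 7 and c = -2)) -> (11/2)*acc <= 69/4)
The weakest precondition is c + cnt = -10 and ((v = 2*cnt - 7 and c = -2) -> (11/4)*cnt <= 9) and ((not (v = 2*cnt - 7 and c = -2)) -> (11/2)*acc <= 69/4).
Check whether c + cnt = -10 and ((v = 2*cnt - 7 and c = -2) -> (11/4)*cnt <= 9) and acc = 5 implies it.
Countermodel: at the initial state acc = 5, c = -14, cnt = 4, v = 1, the precondition holds but the weakest precondition fails.
Answer: invalid


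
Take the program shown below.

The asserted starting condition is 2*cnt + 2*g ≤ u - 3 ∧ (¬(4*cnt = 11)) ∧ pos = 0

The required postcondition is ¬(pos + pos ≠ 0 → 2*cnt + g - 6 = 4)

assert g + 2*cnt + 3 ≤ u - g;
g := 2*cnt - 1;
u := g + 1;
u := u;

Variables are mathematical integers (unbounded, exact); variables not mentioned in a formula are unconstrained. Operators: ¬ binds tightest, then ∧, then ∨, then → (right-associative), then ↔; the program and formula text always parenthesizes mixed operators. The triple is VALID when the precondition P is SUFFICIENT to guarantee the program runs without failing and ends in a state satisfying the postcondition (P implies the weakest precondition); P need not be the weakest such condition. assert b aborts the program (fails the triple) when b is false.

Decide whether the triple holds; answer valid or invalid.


Working backward. After the program, the postcondition ¬(pos + pos ≠ 0 → 2*cnt + g - 6 = 4) must hold; in canonical form it is ¬(2*pos ≠ 0 → 2*cnt + g = 10).
Before u := u: ¬(2*pos ≠ 0 → 2*cnt + g = 10)
Before u := g + 1: ¬(2*pos ≠ 0 → 2*cnt + g = 10)
Before g := 2*cnt - 1: ¬(2*pos ≠ 0 → 4*cnt = 11)
Before assert g + 2*cnt + 3 ≤ u - g: 2*cnt + 2*g ≤ u - 3 ∧ (¬(2*pos ≠ 0 → 4*cnt = 11))
The weakest precondition is 2*cnt + 2*g ≤ u - 3 ∧ (¬(2*pos ≠ 0 → 4*cnt = 11)).
Check whether 2*cnt + 2*g ≤ u - 3 ∧ (¬(4*cnt = 11)) ∧ pos = 0 implies it.
Countermodel: at the initial state cnt = 0, g = 0, pos = 0, u = 3, the precondition holds but the weakest precondition fails.
Answer: invalid


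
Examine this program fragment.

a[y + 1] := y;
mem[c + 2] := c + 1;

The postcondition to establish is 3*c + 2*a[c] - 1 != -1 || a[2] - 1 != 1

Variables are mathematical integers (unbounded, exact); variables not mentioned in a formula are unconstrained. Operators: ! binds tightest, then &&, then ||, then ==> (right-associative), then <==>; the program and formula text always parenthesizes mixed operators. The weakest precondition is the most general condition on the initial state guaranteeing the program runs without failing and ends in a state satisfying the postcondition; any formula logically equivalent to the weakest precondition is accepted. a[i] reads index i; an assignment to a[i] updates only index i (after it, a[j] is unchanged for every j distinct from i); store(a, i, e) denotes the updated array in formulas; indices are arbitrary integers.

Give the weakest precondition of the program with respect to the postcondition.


Working backward. After the program, the postcondition 3*c + 2*a[c] - 1 != -1 || a[2] - 1 != 1 must hold; in canonical form it is 2*a[c] + 3*c != 0 || a[2] != 2.
Before mem[c + 2] := c + 1: 2*a[c] + 3*c != 0 || a[2] != 2
Before a[y + 1] := y: 2*store(a, y + 1, y)[c] + 3*c != 0 || store(a, y + 1, y)[2] != 2
Answer: WP = 2*store(a, y + 1, y)[c] + 3*c != 0 || store(a, y + 1, y)[2] != 2


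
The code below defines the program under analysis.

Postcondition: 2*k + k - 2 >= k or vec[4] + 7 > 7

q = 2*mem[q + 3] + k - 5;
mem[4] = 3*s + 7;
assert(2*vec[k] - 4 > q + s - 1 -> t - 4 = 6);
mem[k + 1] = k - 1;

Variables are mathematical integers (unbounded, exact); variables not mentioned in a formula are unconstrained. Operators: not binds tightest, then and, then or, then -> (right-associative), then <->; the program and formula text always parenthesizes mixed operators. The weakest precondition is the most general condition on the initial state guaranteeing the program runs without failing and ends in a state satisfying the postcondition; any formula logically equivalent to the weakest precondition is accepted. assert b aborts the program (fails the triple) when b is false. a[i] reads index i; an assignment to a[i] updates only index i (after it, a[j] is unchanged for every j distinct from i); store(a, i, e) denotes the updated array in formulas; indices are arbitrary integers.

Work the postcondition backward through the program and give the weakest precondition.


Working backward. After the program, the postcondition 2*k + k - 2 >= k or vec[4] + 7 > 7 must hold; in canonical form it is 2*k >= 2 or vec[4] > 0.
Before mem[k + 1] := k - 1: 2*k >= 2 or vec[4] > 0
Before assert 2*vec[k] - 4 > q + s - 1 -> t - 4 = 6: (2*vec[k] > q + s + 3 -> t = 10) and (2*k >= 2 or vec[4] > 0)
Before mem[4] := 3*s + 7: (2*vec[k] > q + s + 3 -> t = 10) and (2*k >= 2 or vec[4] > 0)
Before q := 2*mem[q + 3] + k - 5: (2*vec[k] > 2*mem[q + 3] + k + s - 2 -> t = 10) and (2*k >= 2 or vec[4] > 0)
Answer: WP = (2*vec[k] > 2*mem[q + 3] + k + s - 2 -> t = 10) and (2*k >= 2 or vec[4] > 0)


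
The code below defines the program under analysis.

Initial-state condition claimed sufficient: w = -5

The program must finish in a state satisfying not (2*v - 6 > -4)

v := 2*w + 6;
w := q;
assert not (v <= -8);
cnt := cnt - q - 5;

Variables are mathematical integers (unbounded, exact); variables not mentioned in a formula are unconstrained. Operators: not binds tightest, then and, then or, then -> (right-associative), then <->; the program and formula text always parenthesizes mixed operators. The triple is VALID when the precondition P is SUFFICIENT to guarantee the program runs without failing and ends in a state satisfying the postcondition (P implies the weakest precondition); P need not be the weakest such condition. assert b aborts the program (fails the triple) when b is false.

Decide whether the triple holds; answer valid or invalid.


Working backward. After the program, the postcondition not (2*v - 6 > -4) must hold; in canonical form it is not (2*v > 2).
Before cnt := cnt - q - 5: not (2*v > 2)
Before assert not (v <= -8): (not (v <= -8)) and (not (2*v > 2))
Before w := q: (not (v <= -8)) and (not (2*v > 2))
Before v := 2*w + 6: (not (2*w <= -14)) and (not (4*w > -10))
The weakest precondition is (not (2*w <= -14)) and (not (4*w > -10)).
Check whether w = -5 implies it.
Every state satisfying the precondition satisfies the weakest precondition: the implication holds.
Answer: valid


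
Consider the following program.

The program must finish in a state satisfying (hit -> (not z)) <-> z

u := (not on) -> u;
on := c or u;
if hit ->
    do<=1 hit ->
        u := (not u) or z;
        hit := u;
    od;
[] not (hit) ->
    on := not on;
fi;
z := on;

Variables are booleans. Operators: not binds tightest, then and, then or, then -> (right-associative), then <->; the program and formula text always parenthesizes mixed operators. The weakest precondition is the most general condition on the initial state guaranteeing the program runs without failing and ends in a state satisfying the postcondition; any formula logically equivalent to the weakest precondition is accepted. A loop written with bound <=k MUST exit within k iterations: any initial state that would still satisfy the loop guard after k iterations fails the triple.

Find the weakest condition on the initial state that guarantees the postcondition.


Working backward. After the program, (hit -> (not z)) <-> z must hold.
Before z := on: (hit -> (not on)) <-> on
Then branch requires (hit -> ((not ((not u) or z)) and ((((not u) or z) -> (not on)) <-> on))) and ((not hit) -> ((hit -> (not on)) <-> on)); else branch requires (hit -> on) <-> (not on).
Before the if: (hit -> ((hit -> ((not ((not u) or z)) and ((((not u) or z) -> (not on)) <-> on))) and ((not hit) -> ((hit -> (not on)) <-> on)))) and ((not hit) -> ((hit -> on) <-> (not on)))
Before on := c or u: (hit -> ((hit -> ((not ((not u) or z)) and ((((not u) or z) -> (not (c or u))) <-> (c or u)))) and ((not hit) -> ((hit -> (not (c or u))) <-> (c or u))))) and ((not hit) -> ((hit -> (c or u)) <-> (not (c or u))))
Before u := (not on) -> u: (hit -> ((hit -> ((not ((not ((not on) -> u)) or z)) and ((((not ((not on) -> u)) or z) -> (not (c or ((not on) -> u)))) <-> (c or ((not on) -> u))))) and ((not hit) -> ((hit -> (not (c or ((not on) -> u)))) <-> (c or ((not on) -> u)))))) and ((not hit) -> ((hit -> (c or ((not on) -> u))) <-> (not (c or ((not on) -> u)))))
Answer: WP = (hit -> ((hit -> ((not ((not ((not on) -> u)) or z)) and ((((not ((not on) -> u)) or z) -> (not (c or ((not on) -> u)))) <-> (c or ((not on) -> u))))) and ((not hit) -> ((hit -> (not (c or ((not on) -> u)))) <-> (c or ((not on) -> u)))))) and ((not hit) -> ((hit -> (c or ((not on) -> u))) <-> (not (c or ((not on) -> u)))))


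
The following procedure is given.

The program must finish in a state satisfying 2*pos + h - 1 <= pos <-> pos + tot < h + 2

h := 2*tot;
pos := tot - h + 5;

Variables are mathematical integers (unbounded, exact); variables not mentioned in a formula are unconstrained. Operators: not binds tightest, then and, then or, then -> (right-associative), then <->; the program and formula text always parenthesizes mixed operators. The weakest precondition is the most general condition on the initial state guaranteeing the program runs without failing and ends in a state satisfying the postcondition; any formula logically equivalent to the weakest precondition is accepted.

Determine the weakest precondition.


Working backward. After the program, the postcondition 2*pos + h - 1 <= pos <-> pos + tot < h + 2 must hold; in canonical form it is h + pos <= 1 <-> pos + tot < h + 2.
Before pos := tot - h + 5: tot <= -4 <-> 2*tot < 2*h - 3
Before h := 2*tot: tot <= -4 <-> 2*tot > 3
Answer: WP = tot <= -4 <-> 2*tot > 3


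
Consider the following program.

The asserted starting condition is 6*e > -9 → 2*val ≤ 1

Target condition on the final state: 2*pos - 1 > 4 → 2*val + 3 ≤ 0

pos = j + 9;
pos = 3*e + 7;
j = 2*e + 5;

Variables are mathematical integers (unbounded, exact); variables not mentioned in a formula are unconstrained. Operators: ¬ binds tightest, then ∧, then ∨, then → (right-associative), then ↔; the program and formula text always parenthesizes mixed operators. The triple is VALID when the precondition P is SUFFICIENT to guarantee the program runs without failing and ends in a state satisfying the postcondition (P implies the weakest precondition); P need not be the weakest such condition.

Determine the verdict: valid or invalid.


Working backward. After the program, the postcondition 2*pos - 1 > 4 → 2*val + 3 ≤ 0 must hold; in canonical form it is 2*pos > 5 → 2*val ≤ -3.
Before j := 2*e + 5: 2*pos > 5 → 2*val ≤ -3
Before pos := 3*e + 7: 6*e > -9 → 2*val ≤ -3
Before pos := j + 9: 6*e > -9 → 2*val ≤ -3
The weakest precondition is 6*e > -9 → 2*val ≤ -3.
Check whether 6*e > -9 → 2*val ≤ 1 implies it.
Countermodel: at the initial state e = -1, val = -1, the precondition holds but the weakest precondition fails.
Answer: invalid


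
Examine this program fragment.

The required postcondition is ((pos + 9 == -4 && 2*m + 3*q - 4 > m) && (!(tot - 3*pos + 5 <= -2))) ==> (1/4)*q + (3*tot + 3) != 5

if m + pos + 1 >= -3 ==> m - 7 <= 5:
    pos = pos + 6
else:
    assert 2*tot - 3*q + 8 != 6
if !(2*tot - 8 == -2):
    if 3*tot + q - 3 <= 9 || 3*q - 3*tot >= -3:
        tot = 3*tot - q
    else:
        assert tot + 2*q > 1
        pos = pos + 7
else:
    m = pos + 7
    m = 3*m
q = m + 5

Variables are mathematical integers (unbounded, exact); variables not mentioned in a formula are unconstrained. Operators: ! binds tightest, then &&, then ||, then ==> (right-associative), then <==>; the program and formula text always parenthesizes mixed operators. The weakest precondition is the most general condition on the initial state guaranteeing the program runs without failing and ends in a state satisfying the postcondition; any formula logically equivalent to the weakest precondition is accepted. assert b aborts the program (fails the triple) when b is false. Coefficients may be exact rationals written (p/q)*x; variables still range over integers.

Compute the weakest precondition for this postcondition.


Working backward. After the program, the postcondition ((pos + 9 == -4 && 2*m + 3*q - 4 > m) && (!(tot - 3*pos + 5 <= -2))) ==> (1/4)*q + (3*tot + 3) != 5 must hold; in canonical form it is (pos == -13 && m + 3*q > 4 && (!(tot <= 3*pos - 7))) ==> (1/4)*q + 3*tot != 2.
Before q := m + 5: (pos == -13 && 4*m > -11 && (!(tot <= 3*pos - 7))) ==> (1/4)*m + 3*tot != 3/4
Then branch requires ((q + 3*tot <= 12 || 3*q >= 3*tot - 3) ==> ((pos == -13 && 4*m > -11 && (!(3*tot <= 3*pos + q - 7))) ==> (1/4)*m + 9*tot != 3*q + 3/4)) && ((!(q + 3*tot <= 12 || 3*q >= 3*tot - 3)) ==> (2*q + tot > 1 && ((pos == -20 && 4*m > -11 && (!(tot <= 3*pos + 14))) ==> (1/4)*m + 3*tot != 3/4))); else branch requires (pos == -13 && 12*pos > -95 && (!(tot <= 3*pos - 7))) ==> (3/4)*pos + 3*tot != -9/2.
Before the if: ((!(2*tot == 6)) ==> (((q + 3*tot <= 12 || 3*q >= 3*tot - 3) ==> ((pos == -13 && 4*m > -11 && (!(3*tot <= 3*pos + q - 7))) ==> (1/4)*m + 9*tot != 3*q + 3/4)) && ((!(q + 3*tot <= 12 || 3*q >= 3*tot - 3)) ==> (2*q + tot > 1 && ((pos == -20 && 4*m > -11 && (!(tot <= 3*pos + 14))) ==> (1/4)*m + 3*tot != 3/4))))) && (2*tot == 6 ==> ((pos == -13 && 12*pos > -95 && (!(tot <= 3*pos - 7))) ==> (3/4)*pos + 3*tot != -9/2))
Then branch requires ((!(2*tot == 6)) ==> (((q + 3*tot <= 12 || 3*q >= 3*tot - 3) ==> ((pos == -19 && 4*m > -11 && (!(3*tot <= 3*pos + q + 11))) ==> (1/4)*m + 9*tot != 3*q + 3/4)) && ((!(q + 3*tot <= 12 || 3*q >= 3*tot - 3)) ==> (2*q + tot > 1 && ((pos == -26 && 4*m > -11 && (!(tot <= 3*pos + 32))) ==> (1/4)*m + 3*tot != 3/4))))) && (2*tot == 6 ==> ((pos == -19 && 12*pos > -167 && (!(tot <= 3*pos + 11))) ==> (3/4)*pos + 3*tot != -9)); else branch requires 2*tot != 3*q - 2 && ((!(2*tot == 6)) ==> (((q + 3*tot <= 12 || 3*q >= 3*tot - 3) ==> ((pos == -13 && 4*m > -11 && (!(3*tot <= 3*pos + q - 7))) ==> (1/4)*m + 9*tot != 3*q + 3/4)) && ((!(q + 3*tot <= 12 || 3*q >= 3*tot - 3)) ==> (2*q + tot > 1 && ((pos == -20 && 4*m > -11 && (!(tot <= 3*pos + 14))) ==> (1/4)*m + 3*tot != 3/4))))) && (2*tot == 6 ==> ((pos == -13 && 12*pos > -95 && (!(tot <= 3*pos - 7))) ==> (3/4)*pos + 3*tot != -9/2)).
Before the if: ((m + pos >= -4 ==> m <= 12) ==> (((!(2*tot == 6)) ==> (((q + 3*tot <= 12 || 3*q >= 3*tot - 3) ==> ((pos == -19 && 4*m > -11 && (!(3*tot <= 3*pos + q + 11))) ==> (1/4)*m + 9*tot != 3*q + 3/4)) && ((!(q + 3*tot <= 12 || 3*q >= 3*tot - 3)) ==> (2*q + tot > 1 && ((pos == -26 && 4*m > -11 && (!(tot <= 3*pos + 32))) ==> (1/4)*m + 3*tot != 3/4))))) && (2*tot == 6 ==> ((pos == -19 && 12*pos > -167 && (!(tot <= 3*pos + 11))) ==> (3/4)*pos + 3*tot != -9)))) && ((!(m + pos >= -4 ==> m <= 12)) ==> (2*tot != 3*q - 2 && ((!(2*tot == 6)) ==> (((q + 3*tot <= 12 || 3*q >= 3*tot - 3) ==> ((pos == -13 && 4*m > -11 && (!(3*tot <= 3*pos + q - 7))) ==> (1/4)*m + 9*tot != 3*q + 3/4)) && ((!(q + 3*tot <= 12 || 3*q >= 3*tot - 3)) ==> (2*q + tot > 1 && ((pos == -20 && 4*m > -11 && (!(tot <= 3*pos + 14))) ==> (1/4)*m + 3*tot != 3/4))))) && (2*tot == 6 ==> ((pos == -13 && 12*pos > -95 && (!(tot <= 3*pos - 7))) ==> (3/4)*pos + 3*tot != -9/2))))
Answer: WP = ((m + pos >= -4 ==> m <= 12) ==> (((!(2*tot == 6)) ==> (((q + 3*tot <= 12 || 3*q >= 3*tot - 3) ==> ((pos == -19 && 4*m > -11 && (!(3*tot <= 3*pos + q + 11))) ==> (1/4)*m + 9*tot != 3*q + 3/4)) && ((!(q + 3*tot <= 12 || 3*q >= 3*tot - 3)) ==> (2*q + tot > 1 && ((pos == -26 && 4*m > -11 && (!(tot <= 3*pos + 32))) ==> (1/4)*m + 3*tot != 3/4))))) && (2*tot == 6 ==> ((pos == -19 && 12*pos > -167 && (!(tot <= 3*pos + 11))) ==> (3/4)*pos + 3*tot != -9)))) && ((!(m + pos >= -4 ==> m <= 12)) ==> (2*tot != 3*q - 2 && ((!(2*tot == 6)) ==> (((q + 3*tot <= 12 || 3*q >= 3*tot - 3) ==> ((pos == -13 && 4*m > -11 && (!(3*tot <= 3*pos + q - 7))) ==> (1/4)*m + 9*tot != 3*q + 3/4)) && ((!(q + 3*tot <= 12 || 3*q >= 3*tot - 3)) ==> (2*q + tot > 1 && ((pos == -20 && 4*m > -11 && (!(tot <= 3*pos + 14))) ==> (1/4)*m + 3*tot != 3/4))))) && (2*tot == 6 ==> ((pos == -13 && 12*pos > -95 && (!(tot <= 3*pos - 7))) ==> (3/4)*pos + 3*tot != -9/2))))


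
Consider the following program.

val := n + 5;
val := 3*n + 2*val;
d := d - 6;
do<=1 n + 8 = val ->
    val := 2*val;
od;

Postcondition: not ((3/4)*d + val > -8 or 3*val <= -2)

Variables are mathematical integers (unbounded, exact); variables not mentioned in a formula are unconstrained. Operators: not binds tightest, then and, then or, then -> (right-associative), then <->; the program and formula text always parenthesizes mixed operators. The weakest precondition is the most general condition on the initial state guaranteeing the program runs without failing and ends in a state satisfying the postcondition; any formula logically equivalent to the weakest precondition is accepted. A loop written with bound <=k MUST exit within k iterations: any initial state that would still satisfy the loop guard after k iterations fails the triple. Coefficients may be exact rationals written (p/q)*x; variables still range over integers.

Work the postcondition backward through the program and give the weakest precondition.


Working backward. After the program, not ((3/4)*d + val > -8 or 3*val <= -2) must hold.
Before the loop (bound <=1), unroll the exhaustion recursion (WP_0 = exit-now case; WP_j = one more guarded iteration, up to j = 1):
  WP_0: (not (n = val - 8)) and (not ((3/4)*d + val > -8 or 3*val <= -2))
  WP_1: (n = val - 8 -> ((not (n = 2*val - 8)) and (not ((3/4)*d + 2*val > -8 or 6*val <= -2)))) and ((not (n = val - 8)) -> (not ((3/4)*d + val > -8 or 3*val <= -2)))
So before the loop: (n = val - 8 -> ((not (n = 2*val - 8)) and (not ((3/4)*d + 2*val > -8 or 6*val <= -2)))) and ((not (n = val - 8)) -> (not ((3/4)*d + val > -8 or 3*val <= -2)))
Before d := d - 6: (n = val - 8 -> ((not (n = 2*val - 8)) and (not ((3/4)*d + 2*val > -7/2 or 6*val <= -2)))) and ((not (n = val - 8)) -> (not ((3/4)*d + val > -7/2 or 3*val <= -2)))
Before val := 3*n + 2*val: (2*n + 2*val = 8 -> ((not (5*n + 4*val = 8)) and (not ((3/4)*d + 6*n + 4*val > -7/2 or 18*n + 12*val <= -2)))) and ((not (2*n + 2*val = 8)) -> (not ((3/4)*d + 3*n + 2*val > -7/2 or 9*n + 6*val <= -2)))
Before val := n + 5: (4*n = -2 -> ((not (9*n = -12)) and (not ((3/4)*d + 10*n > -47/2 or 30*n <= -62)))) and ((not (4*n = -2)) -> (not ((3/4)*d + 5*n > -27/2 or 15*n <= -32)))
Answer: WP = (4*n = -2 -> ((not (9*n = -12)) and (not ((3/4)*d + 10*n > -47/2 or 30*n <= -62)))) and ((not (4*n = -2)) -> (not ((3/4)*d + 5*n > -27/2 or 15*n <= -32)))


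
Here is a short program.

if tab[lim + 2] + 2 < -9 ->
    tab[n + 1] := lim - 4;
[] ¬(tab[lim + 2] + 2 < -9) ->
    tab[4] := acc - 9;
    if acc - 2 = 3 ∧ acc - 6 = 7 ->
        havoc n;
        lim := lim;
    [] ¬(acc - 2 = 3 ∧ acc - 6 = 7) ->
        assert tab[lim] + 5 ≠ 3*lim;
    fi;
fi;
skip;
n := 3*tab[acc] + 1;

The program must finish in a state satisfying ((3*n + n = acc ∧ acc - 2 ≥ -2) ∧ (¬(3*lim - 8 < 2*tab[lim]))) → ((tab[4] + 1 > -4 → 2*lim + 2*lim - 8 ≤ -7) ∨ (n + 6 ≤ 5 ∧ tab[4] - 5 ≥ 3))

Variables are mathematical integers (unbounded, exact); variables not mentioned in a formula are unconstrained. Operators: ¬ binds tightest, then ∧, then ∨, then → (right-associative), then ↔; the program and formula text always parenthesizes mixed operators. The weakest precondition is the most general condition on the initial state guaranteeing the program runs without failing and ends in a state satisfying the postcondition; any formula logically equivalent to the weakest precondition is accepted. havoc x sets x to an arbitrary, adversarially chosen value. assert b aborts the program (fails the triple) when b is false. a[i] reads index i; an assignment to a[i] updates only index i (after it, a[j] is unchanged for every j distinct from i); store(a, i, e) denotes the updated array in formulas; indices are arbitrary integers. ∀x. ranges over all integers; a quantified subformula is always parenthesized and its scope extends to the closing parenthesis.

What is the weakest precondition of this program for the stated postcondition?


Working backward. After the program, the postcondition ((3*n + n = acc ∧ acc - 2 ≥ -2) ∧ (¬(3*lim - 8 < 2*tab[lim]))) → ((tab[4] + 1 > -4 → 2*lim + 2*lim - 8 ≤ -7) ∨ (n + 6 ≤ 5 ∧ tab[4] - 5 ≥ 3)) must hold; in canonical form it is (4*n = acc ∧ acc ≥ 0 ∧ (¬(3*lim < 2*tab[lim] + 8))) → ((tab[4] > -5 → 4*lim ≤ 1) ∨ (n ≤ -1 ∧ tab[4] ≥ 8)).
Before n := 3*tab[acc] + 1: (12*tab[acc] = acc - 4 ∧ acc ≥ 0 ∧ (¬(3*lim < 2*tab[lim] + 8))) → ((tab[4] > -5 → 4*lim ≤ 1) ∨ (3*tab[acc] ≤ -2 ∧ tab[4] ≥ 8))
Before skip: (12*tab[acc] = acc - 4 ∧ acc ≥ 0 ∧ (¬(3*lim < 2*tab[lim] + 8))) → ((tab[4] > -5 → 4*lim ≤ 1) ∨ (3*tab[acc] ≤ -2 ∧ tab[4] ≥ 8))
Then branch requires (12*store(tab, n + 1, lim - 4)[acc] = acc - 4 ∧ acc ≥ 0 ∧ (¬(3*lim < 2*store(tab, n + 1, lim - 4)[lim] + 8))) → ((store(tab, n + 1, lim - 4)[4] > -5 → 4*lim ≤ 1) ∨ (3*store(tab, n + 1, lim - 4)[acc] ≤ -2 ∧ store(tab, n + 1, lim - 4)[4] ≥ 8)); else branch requires ((acc = 5 ∧ acc = 13) → ((12*store(tab, 4, acc - 9)[acc] = acc - 4 ∧ acc ≥ 0 ∧ (¬(3*lim < 2*store(tab, 4, acc - 9)[lim] + 8))) → ((acc > 4 → 4*lim ≤ 1) ∨ (3*store(tab, 4, acc - 9)[acc] ≤ -2 ∧ acc ≥ 17)))) ∧ ((¬(acc = 5 ∧ acc = 13)) → (store(tab, 4, acc - 9)[lim] ≠ 3*lim - 5 ∧ ((12*store(tab, 4, acc - 9)[acc] = acc - 4 ∧ acc ≥ 0 ∧ (¬(3*lim < 2*store(tab, 4, acc - 9)[lim] + 8))) → ((acc > 4 → 4*lim ≤ 1) ∨ (3*store(tab, 4, acc - 9)[acc] ≤ -2 ∧ acc ≥ 17))))).
Before the if: (tab[lim + 2] < -11 → ((12*store(tab, n + 1, lim - 4)[acc] = acc - 4 ∧ acc ≥ 0 ∧ (¬(3*lim < 2*store(tab, n + 1, lim - 4)[lim] + 8))) → ((store(tab, n + 1, lim - 4)[4] > -5 → 4*lim ≤ 1) ∨ (3*store(tab, n + 1, lim - 4)[acc] ≤ -2 ∧ store(tab, n + 1, lim - 4)[4] ≥ 8)))) ∧ ((¬(tab[lim + 2] < -11)) → (((acc = 5 ∧ acc = 13) → ((12*store(tab, 4, acc - 9)[acc] = acc - 4 ∧ acc ≥ 0 ∧ (¬(3*lim < 2*store(tab, 4, acc - 9)[lim] + 8))) → ((acc > 4 → 4*lim ≤ 1) ∨ (3*store(tab, 4, acc - 9)[acc] ≤ -2 ∧ acc ≥ 17)))) ∧ ((¬(acc = 5 ∧ acc = 13)) → (store(tab, 4, acc - 9)[lim] ≠ 3*lim - 5 ∧ ((12*store(tab, 4, acc - 9)[acc] = acc - 4 ∧ acc ≥ 0 ∧ (¬(3*lim < 2*store(tab, 4, acc - 9)[lim] + 8))) → ((acc > 4 → 4*lim ≤ 1) ∨ (3*store(tab, 4, acc - 9)[acc] ≤ -2 ∧ acc ≥ 17)))))))
Answer: WP = (tab[lim + 2] < -11 → ((12*store(tab, n + 1, lim - 4)[acc] = acc - 4 ∧ acc ≥ 0 ∧ (¬(3*lim < 2*store(tab, n + 1, lim - 4)[lim] + 8))) → ((store(tab, n + 1, lim - 4)[4] > -5 → 4*lim ≤ 1) ∨ (3*store(tab, n + 1, lim - 4)[acc] ≤ -2 ∧ store(tab, n + 1, lim - 4)[4] ≥ 8)))) ∧ ((¬(tab[lim + 2] < -11)) → (((acc = 5 ∧ acc = 13) → ((12*store(tab, 4, acc - 9)[acc] = acc - 4 ∧ acc ≥ 0 ∧ (¬(3*lim < 2*store(tab, 4, acc - 9)[lim] + 8))) → ((acc > 4 → 4*lim ≤ 1) ∨ (3*store(tab, 4, acc - 9)[acc] ≤ -2 ∧ acc ≥ 17)))) ∧ ((¬(acc = 5 ∧ acc = 13)) → (store(tab, 4, acc - 9)[lim] ≠ 3*lim - 5 ∧ ((12*store(tab, 4, acc - 9)[acc] = acc - 4 ∧ acc ≥ 0 ∧ (¬(3*lim < 2*store(tab, 4, acc - 9)[lim] + 8))) → ((acc > 4 → 4*lim ≤ 1) ∨ (3*store(tab, 4, acc - 9)[acc] ≤ -2 ∧ acc ≥ 17)))))))


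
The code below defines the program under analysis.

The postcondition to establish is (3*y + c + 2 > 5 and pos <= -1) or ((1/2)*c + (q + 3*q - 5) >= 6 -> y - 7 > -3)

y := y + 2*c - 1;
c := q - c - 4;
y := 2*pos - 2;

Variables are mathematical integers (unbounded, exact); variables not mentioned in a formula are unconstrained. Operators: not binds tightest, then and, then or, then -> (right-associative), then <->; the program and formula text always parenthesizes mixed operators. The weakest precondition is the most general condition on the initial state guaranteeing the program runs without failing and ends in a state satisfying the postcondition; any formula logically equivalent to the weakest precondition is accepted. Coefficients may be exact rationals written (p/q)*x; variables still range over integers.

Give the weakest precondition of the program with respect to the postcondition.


Working backward. After the program, the postcondition (3*y + c + 2 > 5 and pos <= -1) or ((1/2)*c + (q + 3*q - 5) >= 6 -> y - 7 > -3) must hold; in canonical form it is (c + 3*y > 3 and pos <= -1) or ((1/2)*c + 4*q >= 11 -> y > 4).
Before y := 2*pos - 2: (c + 6*pos > 9 and pos <= -1) or ((1/2)*c + 4*q >= 11 -> 2*pos > 6)
Before c := q - c - 4: (6*pos + q > c + 13 and pos <= -1) or ((9/2)*q >= (1/2)*c + 13 -> 2*pos > 6)
Before y := y + 2*c - 1: (6*pos + q > c + 13 and pos <= -1) or ((9/2)*q >= (1/2)*c + 13 -> 2*pos > 6)
Answer: WP = (6*pos + q > c + 13 and pos <= -1) or ((9/2)*q >= (1/2)*c + 13 -> 2*pos > 6)


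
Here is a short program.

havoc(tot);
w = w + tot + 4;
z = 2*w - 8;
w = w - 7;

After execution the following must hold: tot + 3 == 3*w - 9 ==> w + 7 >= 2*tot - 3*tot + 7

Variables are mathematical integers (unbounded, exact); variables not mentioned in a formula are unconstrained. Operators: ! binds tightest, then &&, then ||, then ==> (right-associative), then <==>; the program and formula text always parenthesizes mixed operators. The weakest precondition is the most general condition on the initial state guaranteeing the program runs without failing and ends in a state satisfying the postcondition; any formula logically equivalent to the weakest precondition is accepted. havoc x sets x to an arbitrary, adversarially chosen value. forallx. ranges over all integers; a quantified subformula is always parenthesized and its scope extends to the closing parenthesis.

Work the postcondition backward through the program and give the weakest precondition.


Working backward. After the program, the postcondition tot + 3 == 3*w - 9 ==> w + 7 >= 2*tot - 3*tot + 7 must hold; in canonical form it is tot == 3*w - 12 ==> tot + w >= 0.
Before w := w - 7: tot == 3*w - 33 ==> tot + w >= 7
Before z := 2*w - 8: tot == 3*w - 33 ==> tot + w >= 7
Before w := w + tot + 4: 2*tot + 3*w == 21 ==> 2*tot + w >= 3
Before havoc tot: forall tot_1. (2*tot_1 + 3*w == 21 ==> 2*tot_1 + w >= 3)
Answer: WP = forall tot_1. (2*tot_1 + 3*w == 21 ==> 2*tot_1 + w >= 3)


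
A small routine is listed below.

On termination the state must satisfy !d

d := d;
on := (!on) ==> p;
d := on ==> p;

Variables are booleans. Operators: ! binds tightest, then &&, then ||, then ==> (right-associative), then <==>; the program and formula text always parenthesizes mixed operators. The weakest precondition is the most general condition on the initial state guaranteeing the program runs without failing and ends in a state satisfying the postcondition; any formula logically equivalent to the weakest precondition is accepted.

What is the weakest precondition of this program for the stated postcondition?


Working backward. After the program, !d must hold.
Before d := on ==> p: !(on ==> p)
Before on := (!on) ==> p: !(((!on) ==> p) ==> p)
Before d := d: !(((!on) ==> p) ==> p)
Answer: WP = !(((!on) ==> p) ==> p)


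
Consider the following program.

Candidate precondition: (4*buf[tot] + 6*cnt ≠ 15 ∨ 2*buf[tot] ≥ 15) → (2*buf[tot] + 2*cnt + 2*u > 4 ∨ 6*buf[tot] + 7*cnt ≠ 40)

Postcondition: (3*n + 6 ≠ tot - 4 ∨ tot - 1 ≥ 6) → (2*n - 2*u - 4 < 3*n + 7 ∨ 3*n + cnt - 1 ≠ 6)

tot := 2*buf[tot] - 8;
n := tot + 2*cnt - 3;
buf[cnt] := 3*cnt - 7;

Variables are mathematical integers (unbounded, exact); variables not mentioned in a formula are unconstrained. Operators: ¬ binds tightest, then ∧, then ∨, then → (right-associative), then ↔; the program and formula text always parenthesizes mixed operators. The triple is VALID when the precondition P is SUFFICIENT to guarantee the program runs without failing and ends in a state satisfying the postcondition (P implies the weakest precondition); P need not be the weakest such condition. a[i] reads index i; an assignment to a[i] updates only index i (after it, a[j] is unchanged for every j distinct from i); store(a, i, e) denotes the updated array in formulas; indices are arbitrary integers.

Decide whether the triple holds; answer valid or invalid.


Working backward. After the program, the postcondition (3*n + 6 ≠ tot - 4 ∨ tot - 1 ≥ 6) → (2*n - 2*u - 4 < 3*n + 7 ∨ 3*n + cnt - 1 ≠ 6) must hold; in canonical form it is (3*n ≠ tot - 10 ∨ tot ≥ 7) → (n + 2*u > -11 ∨ cnt + 3*n ≠ 7).
Before buf[cnt] := 3*cnt - 7: (3*n ≠ tot - 10 ∨ tot ≥ 7) → (n + 2*u > -11 ∨ cnt + 3*n ≠ 7)
Before n := tot + 2*cnt - 3: (6*cnt + 2*tot ≠ -1 ∨ tot ≥ 7) → (2*cnt + tot + 2*u > -8 ∨ 7*cnt + 3*tot ≠ 16)
Before tot := 2*buf[tot] - 8: (4*buf[tot] + 6*cnt ≠ 15 ∨ 2*buf[tot] ≥ 15) → (2*buf[tot] + 2*cnt + 2*u > 0 ∨ 6*buf[tot] + 7*cnt ≠ 40)
The weakest precondition is (4*buf[tot] + 6*cnt ≠ 15 ∨ 2*buf[tot] ≥ 15) → (2*buf[tot] + 2*cnt + 2*u > 0 ∨ 6*buf[tot] + 7*cnt ≠ 40).
Check whether (4*buf[tot] + 6*cnt ≠ 15 ∨ 2*buf[tot] ≥ 15) → (2*buf[tot] + 2*cnt + 2*u > 4 ∨ 6*buf[tot] + 7*cnt ≠ 40) implies it.
Every state satisfying the precondition satisfies the weakest precondition: the implication holds.
Answer: valid
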